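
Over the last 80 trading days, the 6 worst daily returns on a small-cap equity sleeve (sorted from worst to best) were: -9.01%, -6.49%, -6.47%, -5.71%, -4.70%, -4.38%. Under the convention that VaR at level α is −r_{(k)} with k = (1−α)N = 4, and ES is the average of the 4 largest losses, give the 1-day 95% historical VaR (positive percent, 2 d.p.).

k = 4; the 4th lowest return is -5.71%, so VaR = 5.71%.

5.71%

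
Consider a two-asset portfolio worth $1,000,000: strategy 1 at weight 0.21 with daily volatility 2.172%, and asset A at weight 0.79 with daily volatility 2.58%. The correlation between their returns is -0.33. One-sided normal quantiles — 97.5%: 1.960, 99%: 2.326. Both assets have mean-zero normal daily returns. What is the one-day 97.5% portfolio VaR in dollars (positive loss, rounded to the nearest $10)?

$37,950

σ_p² = 0.21²·2.172² + 0.79²·2.58² + 2·-0.33·0.21·0.79·2.172·2.58 = 3.7487 (%²).
σ_p = √3.7487 = 1.936%.
VaR = 1.960 × 1.936% = 3.795%; on $1,000,000 that is $37,950.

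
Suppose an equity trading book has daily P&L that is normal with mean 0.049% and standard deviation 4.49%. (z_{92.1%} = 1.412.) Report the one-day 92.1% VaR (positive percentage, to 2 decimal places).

6.29%

VaR = −μ + z·σ = −(0.049%) + 1.412 × 4.49% = 6.291%.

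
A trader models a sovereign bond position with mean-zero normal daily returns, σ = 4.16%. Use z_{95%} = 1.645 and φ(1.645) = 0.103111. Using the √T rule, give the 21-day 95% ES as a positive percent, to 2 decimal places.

σ_{21d} = 4.16% × √21 = 19.064%.
ES multiplier = φ(z)/(1−α) = 0.103111/0.05 = 2.062.
ES = 19.064% × 2.062 = 39.310%.

39.31%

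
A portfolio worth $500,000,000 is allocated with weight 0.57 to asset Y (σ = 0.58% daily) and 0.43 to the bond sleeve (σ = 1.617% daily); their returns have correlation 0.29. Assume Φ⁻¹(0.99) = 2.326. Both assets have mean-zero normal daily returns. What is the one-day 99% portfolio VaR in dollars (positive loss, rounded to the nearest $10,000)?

σ_p² = 0.57²·0.58² + 0.43²·1.617² + 2·0.29·0.57·0.43·0.58·1.617 = 0.7261 (%²).
σ_p = √0.7261 = 0.852%.
VaR = 2.326 × 0.852% = 1.982%; on $500,000,000 that is $9,910,000.

$9,910,000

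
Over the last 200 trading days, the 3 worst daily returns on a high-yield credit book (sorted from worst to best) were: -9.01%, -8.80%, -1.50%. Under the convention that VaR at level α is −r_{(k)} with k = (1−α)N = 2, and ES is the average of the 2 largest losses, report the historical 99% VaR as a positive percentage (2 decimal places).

8.80%

k = 2; the 2nd lowest return is -8.80%, so VaR = 8.80%.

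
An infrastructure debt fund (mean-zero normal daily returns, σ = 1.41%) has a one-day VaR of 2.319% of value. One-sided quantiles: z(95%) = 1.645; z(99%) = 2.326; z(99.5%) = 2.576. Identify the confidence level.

95%

Implied z = VaR/σ = 2.319 / 1.41 = 1.645.
This matches z(95%) = 1.645.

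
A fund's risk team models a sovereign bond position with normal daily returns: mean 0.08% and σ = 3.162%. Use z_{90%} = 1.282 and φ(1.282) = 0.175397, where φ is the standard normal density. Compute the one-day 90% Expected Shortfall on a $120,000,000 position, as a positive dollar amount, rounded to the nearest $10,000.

Tail multiplier: φ(z)/(1−α) = 0.175397 / 0.1 = 1.754.
ES = −(0.08%) + 3.162% × 1.754 = 5.466%.
On $120,000,000: 0.05466 × $120,000,000 = $6,559,200.

$6,560,000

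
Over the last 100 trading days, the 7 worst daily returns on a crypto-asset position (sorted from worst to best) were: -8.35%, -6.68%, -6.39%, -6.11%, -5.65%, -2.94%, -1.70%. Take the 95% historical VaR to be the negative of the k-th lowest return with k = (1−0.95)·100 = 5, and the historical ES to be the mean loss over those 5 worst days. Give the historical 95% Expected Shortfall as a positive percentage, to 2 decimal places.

6.64%

The 5 worst returns sum to -33.18%.
ES = −(-33.18%) / 5 = 6.636% ≈ 6.64%.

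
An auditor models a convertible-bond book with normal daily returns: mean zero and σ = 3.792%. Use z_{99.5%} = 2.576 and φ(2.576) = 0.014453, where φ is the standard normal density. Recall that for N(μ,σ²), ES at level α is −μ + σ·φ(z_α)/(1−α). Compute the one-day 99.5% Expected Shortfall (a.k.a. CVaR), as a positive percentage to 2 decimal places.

10.96%

Tail multiplier: φ(z)/(1−α) = 0.014453 / 0.005 = 2.891.
ES = 3.792% × 2.891 = 10.963%.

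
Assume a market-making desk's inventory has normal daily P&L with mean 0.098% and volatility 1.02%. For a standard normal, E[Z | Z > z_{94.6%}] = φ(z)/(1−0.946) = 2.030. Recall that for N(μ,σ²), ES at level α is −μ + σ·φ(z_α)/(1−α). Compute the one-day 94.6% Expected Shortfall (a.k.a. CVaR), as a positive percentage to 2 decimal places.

ES = −(0.098%) + 1.02% × 2.030 = 1.973%.

1.97%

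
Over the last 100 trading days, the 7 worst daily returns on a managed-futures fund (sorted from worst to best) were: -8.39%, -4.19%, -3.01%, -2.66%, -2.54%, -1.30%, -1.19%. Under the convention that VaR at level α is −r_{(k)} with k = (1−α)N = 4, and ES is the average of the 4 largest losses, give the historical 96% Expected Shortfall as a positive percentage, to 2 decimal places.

The 4 worst returns sum to -18.25%.
ES = −(-18.25%) / 4 = 4.5625% ≈ 4.56%.

4.56%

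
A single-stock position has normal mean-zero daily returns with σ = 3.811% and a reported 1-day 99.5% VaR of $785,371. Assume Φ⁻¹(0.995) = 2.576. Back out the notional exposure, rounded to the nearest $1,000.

VaR as a fraction of value: z·σ = 2.576 × 3.811% = 9.81714%.
Position = $785,371 / 0.0981714 = $8,000,001.

$8,000,000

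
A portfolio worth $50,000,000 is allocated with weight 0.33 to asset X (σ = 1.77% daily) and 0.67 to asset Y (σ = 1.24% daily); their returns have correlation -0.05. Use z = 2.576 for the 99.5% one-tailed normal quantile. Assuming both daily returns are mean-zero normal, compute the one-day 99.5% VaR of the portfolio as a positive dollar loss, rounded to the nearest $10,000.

$1,280,000

σ_p² = 0.33²·1.77² + 0.67²·1.24² + 2·-0.05·0.33·0.67·1.77·1.24 = 0.9829 (%²).
σ_p = √0.9829 = 0.991%.
VaR = 2.576 × 0.991% = 2.553%; on $50,000,000 that is $1,276,500.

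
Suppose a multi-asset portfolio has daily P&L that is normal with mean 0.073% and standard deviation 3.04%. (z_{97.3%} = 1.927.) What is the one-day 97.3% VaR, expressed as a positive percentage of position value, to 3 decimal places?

5.785%

VaR = −μ + z·σ = −(0.073%) + 1.927 × 3.04% = 5.785%.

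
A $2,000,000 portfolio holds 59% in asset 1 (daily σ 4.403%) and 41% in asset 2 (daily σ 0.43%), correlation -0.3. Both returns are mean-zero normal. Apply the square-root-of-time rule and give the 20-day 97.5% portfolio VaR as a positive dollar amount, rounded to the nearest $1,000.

σ_p = √(0.59²·4.403² + 0.41²·0.43² + 2·-0.3·0.59·0.41·4.403·0.43) = 2.550%.
σ_{20d} = 2.550% × √20 = 11.404%.
z(97.5%) = 1.960.
VaR = 1.960 × 11.404% = 22.352%; on $2,000,000 that is $447,040.

$447,000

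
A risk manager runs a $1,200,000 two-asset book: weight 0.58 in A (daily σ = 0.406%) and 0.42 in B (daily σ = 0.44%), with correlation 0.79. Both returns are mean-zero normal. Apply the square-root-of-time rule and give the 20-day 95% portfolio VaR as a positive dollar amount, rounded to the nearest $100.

σ_p = √(0.58²·0.406² + 0.42²·0.44² + 2·0.79·0.58·0.42·0.406·0.44) = 0.398%.
σ_{20d} = 0.398% × √20 = 1.780%.
z(95%) = 1.645.
VaR = 1.645 × 1.780% = 2.928%; on $1,200,000 that is $35,136.

$35,100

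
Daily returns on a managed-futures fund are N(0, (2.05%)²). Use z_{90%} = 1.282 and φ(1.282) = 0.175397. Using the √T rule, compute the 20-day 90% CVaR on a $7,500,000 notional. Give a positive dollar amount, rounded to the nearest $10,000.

$1,210,000

σ_{20d} = 2.05% × √20 = 9.168%.
ES multiplier = φ(z)/(1−α) = 0.175397/0.1 = 1.754.
ES = 9.168% × 1.754 = 16.081%; on $7,500,000: $1,206,075.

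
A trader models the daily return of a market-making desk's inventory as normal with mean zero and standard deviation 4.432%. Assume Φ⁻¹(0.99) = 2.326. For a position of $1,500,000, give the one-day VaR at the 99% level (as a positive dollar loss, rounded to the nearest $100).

$154,600

VaR = z·σ = 2.326 × 4.432% = 10.309%.
On $1,500,000: 0.10309 × $1,500,000 = $154,635.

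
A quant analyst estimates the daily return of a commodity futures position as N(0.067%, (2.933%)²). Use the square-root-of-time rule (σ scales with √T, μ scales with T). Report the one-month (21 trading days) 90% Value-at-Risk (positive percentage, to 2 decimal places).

15.82%

At 90%, z = 1.282.
σ_{21d} = 2.933% × √21 = 13.441%; μ_{21d} = 21 × 0.067% = 1.407%.
VaR = −(1.407%) + 1.282 × 13.441% = 15.824%.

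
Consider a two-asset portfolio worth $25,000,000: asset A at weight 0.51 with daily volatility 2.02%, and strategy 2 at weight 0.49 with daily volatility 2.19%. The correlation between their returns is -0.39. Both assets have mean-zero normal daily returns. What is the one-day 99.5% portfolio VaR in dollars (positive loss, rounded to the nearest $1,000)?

σ_p² = 0.51²·2.02² + 0.49²·2.19² + 2·-0.39·0.51·0.49·2.02·2.19 = 1.3506 (%²).
σ_p = √1.3506 = 1.162%.
At 99.5%, z = 2.576.
VaR = 2.576 × 1.162% = 2.993%; on $25,000,000 that is $748,250.

$748,000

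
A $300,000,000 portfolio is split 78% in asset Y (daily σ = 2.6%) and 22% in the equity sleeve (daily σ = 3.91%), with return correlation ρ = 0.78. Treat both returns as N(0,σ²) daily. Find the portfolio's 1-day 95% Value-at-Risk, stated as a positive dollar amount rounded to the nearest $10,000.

$13,580,000

σ_p² = 0.78²·2.6² + 0.22²·3.91² + 2·0.78·0.78·0.22·2.6·3.91 = 7.5741 (%²).
σ_p = √7.5741 = 2.752%.
At 95%, z = 1.645.
VaR = 1.645 × 2.752% = 4.527%; on $300,000,000 that is $13,581,000.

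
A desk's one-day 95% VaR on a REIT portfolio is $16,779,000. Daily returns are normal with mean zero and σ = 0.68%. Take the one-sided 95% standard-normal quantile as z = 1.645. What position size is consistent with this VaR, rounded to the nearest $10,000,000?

$1,500,000,000

VaR as a fraction of value: z·σ = 1.645 × 0.68% = 1.1186%.
Position = $16,779,000 / 0.011186 = $1,500,000,000.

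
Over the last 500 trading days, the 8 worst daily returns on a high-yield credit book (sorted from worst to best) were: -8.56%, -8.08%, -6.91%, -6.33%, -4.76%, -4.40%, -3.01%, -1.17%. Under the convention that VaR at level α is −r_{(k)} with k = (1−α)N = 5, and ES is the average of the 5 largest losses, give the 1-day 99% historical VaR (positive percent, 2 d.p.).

k = 5; the 5th lowest return is -4.76%, so VaR = 4.76%.

4.76%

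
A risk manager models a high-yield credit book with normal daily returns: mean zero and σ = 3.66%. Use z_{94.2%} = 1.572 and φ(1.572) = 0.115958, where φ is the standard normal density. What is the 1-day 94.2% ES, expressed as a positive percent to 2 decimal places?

7.32%

Tail multiplier: φ(z)/(1−α) = 0.115958 / 0.058 = 1.999.
ES = 3.66% × 1.999 = 7.316%.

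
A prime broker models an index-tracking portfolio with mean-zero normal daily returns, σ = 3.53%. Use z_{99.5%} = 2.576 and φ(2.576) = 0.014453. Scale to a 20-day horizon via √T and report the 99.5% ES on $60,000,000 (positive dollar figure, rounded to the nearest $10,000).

σ_{20d} = 3.53% × √20 = 15.787%.
ES multiplier = φ(z)/(1−α) = 0.014453/0.005 = 2.891.
ES = 15.787% × 2.891 = 45.640%; on $60,000,000: $27,384,000.

$27,380,000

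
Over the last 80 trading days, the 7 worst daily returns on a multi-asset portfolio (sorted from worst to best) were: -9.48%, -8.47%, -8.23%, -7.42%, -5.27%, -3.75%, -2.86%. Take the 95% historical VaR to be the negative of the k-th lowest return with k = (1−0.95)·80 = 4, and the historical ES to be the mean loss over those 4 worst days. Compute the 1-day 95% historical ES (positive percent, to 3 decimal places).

The 4 worst returns sum to -33.60%.
ES = −(-33.60%) / 4 = 8.4% ≈ 8.400%.

8.400%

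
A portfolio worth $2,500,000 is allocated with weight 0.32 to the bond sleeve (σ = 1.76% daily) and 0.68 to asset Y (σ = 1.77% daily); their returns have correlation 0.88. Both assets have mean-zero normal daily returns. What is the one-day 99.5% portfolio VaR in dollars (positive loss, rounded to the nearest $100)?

$110,800

σ_p² = 0.32²·1.76² + 0.68²·1.77² + 2·0.88·0.32·0.68·1.76·1.77 = 2.9589 (%²).
σ_p = √2.9589 = 1.720%.
At 99.5%, z = 2.576.
VaR = 2.576 × 1.720% = 4.431%; on $2,500,000 that is $110,775.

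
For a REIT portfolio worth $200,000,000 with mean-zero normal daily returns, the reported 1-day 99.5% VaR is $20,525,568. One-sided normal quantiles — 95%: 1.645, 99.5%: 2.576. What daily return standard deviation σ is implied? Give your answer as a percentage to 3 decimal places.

VaR as a fraction: $20,525,568 / $200,000,000 = 10.263%.
σ = VaR / z = 10.263% / 2.576 = 3.984%.

3.984%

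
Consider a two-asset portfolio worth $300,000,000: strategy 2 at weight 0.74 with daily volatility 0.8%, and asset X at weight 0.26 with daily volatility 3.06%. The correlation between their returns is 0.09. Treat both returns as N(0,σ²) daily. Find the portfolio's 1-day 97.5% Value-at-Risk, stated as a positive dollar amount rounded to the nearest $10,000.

$6,080,000

σ_p² = 0.74²·0.8² + 0.26²·3.06² + 2·0.09·0.74·0.26·0.8·3.06 = 1.0682 (%²).
σ_p = √1.0682 = 1.034%.
At 97.5%, z = 1.960.
VaR = 1.960 × 1.034% = 2.027%; on $300,000,000 that is $6,081,000.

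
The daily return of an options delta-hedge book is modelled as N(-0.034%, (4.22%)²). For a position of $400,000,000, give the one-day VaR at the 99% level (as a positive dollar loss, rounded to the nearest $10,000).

At 99% one-sided, z = 2.326.
VaR = −μ + z·σ = −(-0.034%) + 2.326 × 4.22% = 9.850%.
On $400,000,000: 0.09850 × $400,000,000 = $39,400,000.

$39,400,000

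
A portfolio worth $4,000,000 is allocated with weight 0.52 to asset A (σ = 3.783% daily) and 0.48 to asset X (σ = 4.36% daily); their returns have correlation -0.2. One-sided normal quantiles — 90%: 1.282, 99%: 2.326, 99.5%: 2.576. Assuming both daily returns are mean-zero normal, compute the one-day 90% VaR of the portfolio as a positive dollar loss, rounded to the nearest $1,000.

$132,000

σ_p² = 0.52²·3.783² + 0.48²·4.36² + 2·-0.2·0.52·0.48·3.783·4.36 = 6.6028 (%²).
σ_p = √6.6028 = 2.570%.
VaR = 1.282 × 2.570% = 3.295%; on $4,000,000 that is $131,800.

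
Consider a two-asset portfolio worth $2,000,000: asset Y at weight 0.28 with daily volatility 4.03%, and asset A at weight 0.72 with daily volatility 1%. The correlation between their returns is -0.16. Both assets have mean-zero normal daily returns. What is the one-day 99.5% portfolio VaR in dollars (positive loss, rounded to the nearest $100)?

σ_p² = 0.28²·4.03² + 0.72²·1² + 2·-0.16·0.28·0.72·4.03·1 = 1.5317 (%²).
σ_p = √1.5317 = 1.238%.
At 99.5%, z = 2.576.
VaR = 2.576 × 1.238% = 3.189%; on $2,000,000 that is $63,780.

$63,800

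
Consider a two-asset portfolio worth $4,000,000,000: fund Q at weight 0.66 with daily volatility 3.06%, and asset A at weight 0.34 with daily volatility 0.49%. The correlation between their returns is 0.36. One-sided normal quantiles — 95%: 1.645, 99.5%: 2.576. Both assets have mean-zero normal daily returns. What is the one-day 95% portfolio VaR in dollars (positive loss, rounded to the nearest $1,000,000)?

$137,000,000

σ_p² = 0.66²·3.06² + 0.34²·0.49² + 2·0.36·0.66·0.34·3.06·0.49 = 4.3488 (%²).
σ_p = √4.3488 = 2.085%.
VaR = 1.645 × 2.085% = 3.430%; on $4,000,000,000 that is $137,200,000.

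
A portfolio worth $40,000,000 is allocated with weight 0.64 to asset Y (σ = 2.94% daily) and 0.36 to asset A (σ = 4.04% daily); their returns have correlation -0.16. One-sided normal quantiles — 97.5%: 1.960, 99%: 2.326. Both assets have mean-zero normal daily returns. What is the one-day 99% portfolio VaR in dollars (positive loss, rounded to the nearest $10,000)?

σ_p² = 0.64²·2.94² + 0.36²·4.04² + 2·-0.16·0.64·0.36·2.94·4.04 = 4.7800 (%²).
σ_p = √4.7800 = 2.186%.
VaR = 2.326 × 2.186% = 5.085%; on $40,000,000 that is $2,034,000.

$2,030,000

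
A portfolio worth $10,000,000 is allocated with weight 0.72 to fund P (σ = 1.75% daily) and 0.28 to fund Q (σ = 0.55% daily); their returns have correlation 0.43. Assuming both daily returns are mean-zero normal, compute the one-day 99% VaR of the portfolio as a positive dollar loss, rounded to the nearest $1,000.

σ_p² = 0.72²·1.75² + 0.28²·0.55² + 2·0.43·0.72·0.28·1.75·0.55 = 1.7782 (%²).
σ_p = √1.7782 = 1.333%.
At 99%, z = 2.326.
VaR = 2.326 × 1.333% = 3.101%; on $10,000,000 that is $310,100.

$310,000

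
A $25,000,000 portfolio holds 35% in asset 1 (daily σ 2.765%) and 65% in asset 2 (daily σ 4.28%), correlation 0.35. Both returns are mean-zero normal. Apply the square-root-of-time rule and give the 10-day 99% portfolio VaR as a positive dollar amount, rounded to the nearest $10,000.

σ_p = √(0.35²·2.765² + 0.65²·4.28² + 2·0.35·0.35·0.65·2.765·4.28) = 3.250%.
σ_{10d} = 3.250% × √10 = 10.277%.
z(99%) = 2.326.
VaR = 2.326 × 10.277% = 23.904%; on $25,000,000 that is $5,976,000.

$5,980,000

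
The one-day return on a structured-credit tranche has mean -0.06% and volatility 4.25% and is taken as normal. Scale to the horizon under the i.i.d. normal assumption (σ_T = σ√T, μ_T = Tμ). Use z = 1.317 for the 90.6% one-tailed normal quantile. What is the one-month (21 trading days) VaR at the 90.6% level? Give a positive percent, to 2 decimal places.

σ_{21d} = 4.25% × √21 = 19.476%; μ_{21d} = 21 × -0.06% = -1.260%.
VaR = −(-1.260%) + 1.317 × 19.476% = 26.910%.

26.91%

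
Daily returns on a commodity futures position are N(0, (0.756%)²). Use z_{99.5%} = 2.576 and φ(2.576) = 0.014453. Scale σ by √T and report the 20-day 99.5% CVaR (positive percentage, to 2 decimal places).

9.77%

σ_{20d} = 0.756% × √20 = 3.381%.
ES multiplier = φ(z)/(1−α) = 0.014453/0.005 = 2.891.
ES = 3.381% × 2.891 = 9.774%.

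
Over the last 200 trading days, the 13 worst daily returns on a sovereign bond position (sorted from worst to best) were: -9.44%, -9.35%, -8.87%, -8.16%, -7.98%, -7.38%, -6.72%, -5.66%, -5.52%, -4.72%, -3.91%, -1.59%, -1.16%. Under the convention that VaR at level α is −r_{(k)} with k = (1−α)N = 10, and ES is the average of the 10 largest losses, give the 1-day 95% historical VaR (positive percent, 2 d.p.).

4.72%

k = 10; the 10th lowest return is -4.72%, so VaR = 4.72%.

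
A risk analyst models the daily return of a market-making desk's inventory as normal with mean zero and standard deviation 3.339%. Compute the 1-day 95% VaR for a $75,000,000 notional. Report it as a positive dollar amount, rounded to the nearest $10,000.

At 95% one-sided, z = 1.645.
VaR = z·σ = 1.645 × 3.339% = 5.493%.
On $75,000,000: 0.05493 × $75,000,000 = $4,119,750.

$4,120,000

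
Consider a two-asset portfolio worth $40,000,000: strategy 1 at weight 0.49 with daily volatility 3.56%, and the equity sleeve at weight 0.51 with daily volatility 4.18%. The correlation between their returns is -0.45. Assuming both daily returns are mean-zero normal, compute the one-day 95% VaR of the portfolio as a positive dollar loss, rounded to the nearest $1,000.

σ_p² = 0.49²·3.56² + 0.51²·4.18² + 2·-0.45·0.49·0.51·3.56·4.18 = 4.2407 (%²).
σ_p = √4.2407 = 2.059%.
At 95%, z = 1.645.
VaR = 1.645 × 2.059% = 3.387%; on $40,000,000 that is $1,354,800.

$1,355,000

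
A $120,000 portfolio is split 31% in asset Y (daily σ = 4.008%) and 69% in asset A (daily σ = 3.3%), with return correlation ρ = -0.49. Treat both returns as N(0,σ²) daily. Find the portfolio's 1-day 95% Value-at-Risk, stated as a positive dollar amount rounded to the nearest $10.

$3,930

σ_p² = 0.31²·4.008² + 0.69²·3.3² + 2·-0.49·0.31·0.69·4.008·3.3 = 3.9559 (%²).
σ_p = √3.9559 = 1.989%.
At 95%, z = 1.645.
VaR = 1.645 × 1.989% = 3.272%; on $120,000 that is $3,926.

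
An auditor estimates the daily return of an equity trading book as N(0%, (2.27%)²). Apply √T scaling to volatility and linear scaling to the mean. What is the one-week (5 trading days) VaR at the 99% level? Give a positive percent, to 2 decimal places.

11.81%

At 99%, z = 2.326.
σ_{5d} = 2.27% × √5 = 5.076%.
VaR = 2.326 × 5.076% = 11.807%.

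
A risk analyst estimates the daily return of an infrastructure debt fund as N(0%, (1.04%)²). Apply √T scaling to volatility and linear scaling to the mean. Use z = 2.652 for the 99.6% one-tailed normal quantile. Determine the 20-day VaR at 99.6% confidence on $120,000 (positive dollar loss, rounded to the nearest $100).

$14,800

σ_{20d} = 1.04% × √20 = 4.651%.
VaR = 2.652 × 4.651% = 12.334%.
On $120,000: 0.12334 × $120,000 = $14,801.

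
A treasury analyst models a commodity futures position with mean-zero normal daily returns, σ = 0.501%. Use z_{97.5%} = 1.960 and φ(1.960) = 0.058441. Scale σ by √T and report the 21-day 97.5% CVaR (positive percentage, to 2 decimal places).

σ_{21d} = 0.501% × √21 = 2.296%.
ES multiplier = φ(z)/(1−α) = 0.058441/0.025 = 2.338.
ES = 2.296% × 2.338 = 5.368%.

5.37%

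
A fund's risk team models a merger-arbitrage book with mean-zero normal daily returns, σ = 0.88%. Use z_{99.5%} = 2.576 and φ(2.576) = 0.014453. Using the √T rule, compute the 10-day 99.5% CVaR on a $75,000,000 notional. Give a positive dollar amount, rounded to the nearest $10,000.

σ_{10d} = 0.88% × √10 = 2.783%.
ES multiplier = φ(z)/(1−α) = 0.014453/0.005 = 2.891.
ES = 2.783% × 2.891 = 8.046%; on $75,000,000: $6,034,500.

$6,030,000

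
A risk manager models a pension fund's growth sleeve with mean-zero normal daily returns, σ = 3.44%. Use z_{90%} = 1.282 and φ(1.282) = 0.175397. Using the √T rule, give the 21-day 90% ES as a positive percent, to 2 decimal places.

27.65%

σ_{21d} = 3.44% × √21 = 15.764%.
ES multiplier = φ(z)/(1−α) = 0.175397/0.1 = 1.754.
ES = 15.764% × 1.754 = 27.650%.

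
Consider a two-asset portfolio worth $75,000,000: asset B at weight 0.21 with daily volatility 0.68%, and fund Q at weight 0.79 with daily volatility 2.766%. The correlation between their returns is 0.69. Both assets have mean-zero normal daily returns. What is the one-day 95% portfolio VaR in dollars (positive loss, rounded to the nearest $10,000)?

σ_p² = 0.21²·0.68² + 0.79²·2.766² + 2·0.69·0.21·0.79·0.68·2.766 = 5.2258 (%²).
σ_p = √5.2258 = 2.286%.
At 95%, z = 1.645.
VaR = 1.645 × 2.286% = 3.760%; on $75,000,000 that is $2,820,000.

$2,820,000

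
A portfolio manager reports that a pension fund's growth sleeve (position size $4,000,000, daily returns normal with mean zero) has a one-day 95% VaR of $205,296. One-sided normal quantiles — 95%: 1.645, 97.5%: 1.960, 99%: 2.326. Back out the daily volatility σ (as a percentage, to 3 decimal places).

3.120%

VaR as a fraction: $205,296 / $4,000,000 = 5.132%.
σ = VaR / z = 5.132% / 1.645 = 3.120%.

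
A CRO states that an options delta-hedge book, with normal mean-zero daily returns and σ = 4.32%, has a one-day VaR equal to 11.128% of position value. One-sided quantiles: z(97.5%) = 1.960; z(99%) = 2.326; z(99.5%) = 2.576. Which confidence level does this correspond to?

99.5%

Implied z = VaR/σ = 11.128 / 4.32 = 2.576.
This matches z(99.5%) = 2.576.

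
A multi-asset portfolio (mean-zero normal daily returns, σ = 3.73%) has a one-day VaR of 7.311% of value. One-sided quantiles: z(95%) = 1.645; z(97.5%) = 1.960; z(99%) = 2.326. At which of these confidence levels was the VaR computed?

Implied z = VaR/σ = 7.311 / 3.73 = 1.960.
This matches z(97.5%) = 1.960.

97.5%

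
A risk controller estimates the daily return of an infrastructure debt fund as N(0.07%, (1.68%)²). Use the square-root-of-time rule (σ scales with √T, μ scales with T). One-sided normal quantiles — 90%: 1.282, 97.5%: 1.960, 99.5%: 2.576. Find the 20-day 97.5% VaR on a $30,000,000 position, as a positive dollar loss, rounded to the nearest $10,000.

σ_{20d} = 1.68% × √20 = 7.513%; μ_{20d} = 20 × 0.07% = 1.400%.
VaR = −(1.400%) + 1.960 × 7.513% = 13.325%.
On $30,000,000: 0.13325 × $30,000,000 = $3,997,500.

$4,000,000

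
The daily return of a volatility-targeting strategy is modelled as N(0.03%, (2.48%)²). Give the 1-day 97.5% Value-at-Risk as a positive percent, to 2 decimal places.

At 97.5% one-sided, z = 1.960.
VaR = −μ + z·σ = −(0.03%) + 1.960 × 2.48% = 4.831%.

4.83%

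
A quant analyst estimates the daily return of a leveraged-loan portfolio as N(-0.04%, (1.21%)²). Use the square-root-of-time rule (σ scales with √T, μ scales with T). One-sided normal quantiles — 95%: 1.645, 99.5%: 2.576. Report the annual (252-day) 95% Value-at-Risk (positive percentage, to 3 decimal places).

41.677%

σ_{252d} = 1.21% × √252 = 19.208%; μ_{252d} = 252 × -0.04% = -10.080%.
VaR = −(-10.080%) + 1.645 × 19.208% = 41.677%.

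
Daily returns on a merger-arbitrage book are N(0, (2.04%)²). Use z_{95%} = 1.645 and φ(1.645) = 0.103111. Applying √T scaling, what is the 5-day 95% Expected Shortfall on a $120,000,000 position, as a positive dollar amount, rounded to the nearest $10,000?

σ_{5d} = 2.04% × √5 = 4.562%.
ES multiplier = φ(z)/(1−α) = 0.103111/0.05 = 2.062.
ES = 4.562% × 2.062 = 9.407%; on $120,000,000: $11,288,400.

$11,290,000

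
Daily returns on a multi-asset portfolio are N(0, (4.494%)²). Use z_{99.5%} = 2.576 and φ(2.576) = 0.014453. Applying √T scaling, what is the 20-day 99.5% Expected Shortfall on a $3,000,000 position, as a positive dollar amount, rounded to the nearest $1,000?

σ_{20d} = 4.494% × √20 = 20.098%.
ES multiplier = φ(z)/(1−α) = 0.014453/0.005 = 2.891.
ES = 20.098% × 2.891 = 58.103%; on $3,000,000: $1,743,090.

$1,743,000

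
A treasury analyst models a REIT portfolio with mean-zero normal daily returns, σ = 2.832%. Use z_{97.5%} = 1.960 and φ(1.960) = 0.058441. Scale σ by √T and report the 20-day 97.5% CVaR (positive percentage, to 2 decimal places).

σ_{20d} = 2.832% × √20 = 12.665%.
ES multiplier = φ(z)/(1−α) = 0.058441/0.025 = 2.338.
ES = 12.665% × 2.338 = 29.611%.

29.61%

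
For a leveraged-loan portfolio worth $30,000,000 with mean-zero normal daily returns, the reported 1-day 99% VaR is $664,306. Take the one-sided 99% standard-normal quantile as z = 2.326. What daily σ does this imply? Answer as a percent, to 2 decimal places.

0.95%

VaR as a fraction: $664,306 / $30,000,000 = 2.214%.
σ = VaR / z = 2.214% / 2.326 = 0.952%.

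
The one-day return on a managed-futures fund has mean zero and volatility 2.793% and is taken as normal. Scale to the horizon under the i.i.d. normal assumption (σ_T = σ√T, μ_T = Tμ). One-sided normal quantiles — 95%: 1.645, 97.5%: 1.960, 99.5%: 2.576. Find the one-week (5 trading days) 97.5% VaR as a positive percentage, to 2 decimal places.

σ_{5d} = 2.793% × √5 = 6.245%.
VaR = 1.960 × 6.245% = 12.240%.

12.24%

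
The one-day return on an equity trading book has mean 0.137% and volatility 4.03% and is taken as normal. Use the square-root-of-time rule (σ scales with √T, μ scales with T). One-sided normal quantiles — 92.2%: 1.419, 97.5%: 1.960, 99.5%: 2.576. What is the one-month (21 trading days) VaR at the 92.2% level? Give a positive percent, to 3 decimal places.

σ_{21d} = 4.03% × √21 = 18.468%; μ_{21d} = 21 × 0.137% = 2.877%.
VaR = −(2.877%) + 1.419 × 18.468% = 23.329%.

23.329%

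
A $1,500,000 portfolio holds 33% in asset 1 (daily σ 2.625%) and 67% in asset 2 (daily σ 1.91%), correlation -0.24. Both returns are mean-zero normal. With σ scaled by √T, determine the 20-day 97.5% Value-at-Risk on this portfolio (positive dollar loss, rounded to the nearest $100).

$179,100

σ_p = √(0.33²·2.625² + 0.67²·1.91² + 2·-0.24·0.33·0.67·2.625·1.91) = 1.362%.
σ_{20d} = 1.362% × √20 = 6.091%.
z(97.5%) = 1.960.
VaR = 1.960 × 6.091% = 11.938%; on $1,500,000 that is $179,070.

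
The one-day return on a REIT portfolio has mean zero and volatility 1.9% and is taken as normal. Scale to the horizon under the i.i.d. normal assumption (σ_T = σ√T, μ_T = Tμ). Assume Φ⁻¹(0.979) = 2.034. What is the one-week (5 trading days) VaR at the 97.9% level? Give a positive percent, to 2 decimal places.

8.64%

σ_{5d} = 1.9% × √5 = 4.249%.
VaR = 2.034 × 4.249% = 8.642%.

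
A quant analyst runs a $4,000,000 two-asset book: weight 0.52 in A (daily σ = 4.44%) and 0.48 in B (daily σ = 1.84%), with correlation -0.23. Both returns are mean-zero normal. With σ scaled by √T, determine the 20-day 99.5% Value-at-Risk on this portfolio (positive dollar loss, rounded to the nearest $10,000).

$1,050,000

σ_p = √(0.52²·4.44² + 0.48²·1.84² + 2·-0.23·0.52·0.48·4.44·1.84) = 2.274%.
σ_{20d} = 2.274% × √20 = 10.170%.
z(99.5%) = 2.576.
VaR = 2.576 × 10.170% = 26.198%; on $4,000,000 that is $1,047,920.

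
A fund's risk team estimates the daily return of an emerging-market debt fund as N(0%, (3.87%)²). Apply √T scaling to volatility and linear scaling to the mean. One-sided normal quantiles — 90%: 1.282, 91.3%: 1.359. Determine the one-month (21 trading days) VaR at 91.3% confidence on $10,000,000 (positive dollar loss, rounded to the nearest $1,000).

$2,410,000

σ_{21d} = 3.87% × √21 = 17.735%.
VaR = 1.359 × 17.735% = 24.102%.
On $10,000,000: 0.24102 × $10,000,000 = $2,410,200.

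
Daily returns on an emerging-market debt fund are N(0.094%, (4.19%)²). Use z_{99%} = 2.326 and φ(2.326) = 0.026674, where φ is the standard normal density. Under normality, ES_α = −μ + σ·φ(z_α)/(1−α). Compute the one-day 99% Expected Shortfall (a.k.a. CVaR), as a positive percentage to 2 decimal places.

11.08%

Tail multiplier: φ(z)/(1−α) = 0.026674 / 0.01 = 2.667.
ES = −(0.094%) + 4.19% × 2.667 = 11.081%.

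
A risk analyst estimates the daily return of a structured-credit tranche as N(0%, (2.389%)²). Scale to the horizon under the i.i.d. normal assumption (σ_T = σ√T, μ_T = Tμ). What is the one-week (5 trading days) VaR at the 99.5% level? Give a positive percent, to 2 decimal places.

13.76%

At 99.5%, z = 2.576.
σ_{5d} = 2.389% × √5 = 5.342%.
VaR = 2.576 × 5.342% = 13.761%.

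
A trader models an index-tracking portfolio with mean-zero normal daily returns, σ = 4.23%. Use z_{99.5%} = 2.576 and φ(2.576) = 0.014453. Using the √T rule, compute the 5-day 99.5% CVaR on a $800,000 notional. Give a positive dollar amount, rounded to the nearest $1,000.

$219,000

σ_{5d} = 4.23% × √5 = 9.459%.
ES multiplier = φ(z)/(1−α) = 0.014453/0.005 = 2.891.
ES = 9.459% × 2.891 = 27.346%; on $800,000: $218,768.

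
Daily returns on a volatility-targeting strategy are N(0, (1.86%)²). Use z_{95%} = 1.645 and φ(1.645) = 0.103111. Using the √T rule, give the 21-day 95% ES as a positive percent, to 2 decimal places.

σ_{21d} = 1.86% × √21 = 8.524%.
ES multiplier = φ(z)/(1−α) = 0.103111/0.05 = 2.062.
ES = 8.524% × 2.062 = 17.576%.

17.58%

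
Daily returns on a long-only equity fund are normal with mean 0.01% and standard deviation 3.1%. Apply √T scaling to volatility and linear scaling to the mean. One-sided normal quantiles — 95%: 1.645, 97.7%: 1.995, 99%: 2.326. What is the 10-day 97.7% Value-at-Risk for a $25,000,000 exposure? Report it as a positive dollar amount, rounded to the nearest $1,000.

$4,864,000

σ_{10d} = 3.1% × √10 = 9.803%; μ_{10d} = 10 × 0.01% = 0.100%.
VaR = −(0.100%) + 1.995 × 9.803% = 19.457%.
On $25,000,000: 0.19457 × $25,000,000 = $4,864,250.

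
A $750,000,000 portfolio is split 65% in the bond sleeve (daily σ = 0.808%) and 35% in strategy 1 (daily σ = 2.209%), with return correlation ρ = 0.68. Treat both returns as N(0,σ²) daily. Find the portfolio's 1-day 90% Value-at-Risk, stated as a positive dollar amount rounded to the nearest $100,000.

σ_p² = 0.65²·0.808² + 0.35²·2.209² + 2·0.68·0.65·0.35·0.808·2.209 = 1.4258 (%²).
σ_p = √1.4258 = 1.194%.
At 90%, z = 1.282.
VaR = 1.282 × 1.194% = 1.531%; on $750,000,000 that is $11,482,500.

$11,500,000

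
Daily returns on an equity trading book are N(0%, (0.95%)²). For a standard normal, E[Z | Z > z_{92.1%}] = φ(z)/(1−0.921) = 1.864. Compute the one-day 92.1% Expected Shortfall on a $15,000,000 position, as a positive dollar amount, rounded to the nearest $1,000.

$266,000

ES = 0.95% × 1.864 = 1.771%.
On $15,000,000: 0.01771 × $15,000,000 = $265,650.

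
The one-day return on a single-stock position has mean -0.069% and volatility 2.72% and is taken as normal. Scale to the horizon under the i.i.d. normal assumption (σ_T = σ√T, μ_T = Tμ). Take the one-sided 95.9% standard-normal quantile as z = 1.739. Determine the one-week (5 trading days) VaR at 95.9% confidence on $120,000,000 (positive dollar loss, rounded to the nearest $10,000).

$13,110,000

σ_{5d} = 2.72% × √5 = 6.082%; μ_{5d} = 5 × -0.069% = -0.345%.
VaR = −(-0.345%) + 1.739 × 6.082% = 10.922%.
On $120,000,000: 0.10922 × $120,000,000 = $13,106,400.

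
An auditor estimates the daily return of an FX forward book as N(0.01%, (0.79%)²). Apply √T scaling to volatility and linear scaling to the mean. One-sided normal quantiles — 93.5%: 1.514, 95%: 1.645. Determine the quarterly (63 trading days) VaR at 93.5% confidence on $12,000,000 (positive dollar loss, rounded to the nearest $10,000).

$1,060,000

σ_{63d} = 0.79% × √63 = 6.270%; μ_{63d} = 63 × 0.01% = 0.630%.
VaR = −(0.630%) + 1.514 × 6.270% = 8.863%.
On $12,000,000: 0.08863 × $12,000,000 = $1,063,560.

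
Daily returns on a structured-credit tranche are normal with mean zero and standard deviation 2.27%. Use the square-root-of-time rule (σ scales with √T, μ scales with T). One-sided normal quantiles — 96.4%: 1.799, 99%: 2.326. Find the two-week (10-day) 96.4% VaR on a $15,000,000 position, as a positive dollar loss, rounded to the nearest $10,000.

σ_{10d} = 2.27% × √10 = 7.178%.
VaR = 1.799 × 7.178% = 12.913%.
On $15,000,000: 0.12913 × $15,000,000 = $1,936,950.

$1,940,000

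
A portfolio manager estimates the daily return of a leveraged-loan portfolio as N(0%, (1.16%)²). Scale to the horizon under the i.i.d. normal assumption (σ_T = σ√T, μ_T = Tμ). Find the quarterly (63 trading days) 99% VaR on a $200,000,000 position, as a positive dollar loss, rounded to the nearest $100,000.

$42,800,000

At 99%, z = 2.326.
σ_{63d} = 1.16% × √63 = 9.207%.
VaR = 2.326 × 9.207% = 21.415%.
On $200,000,000: 0.21415 × $200,000,000 = $42,830,000.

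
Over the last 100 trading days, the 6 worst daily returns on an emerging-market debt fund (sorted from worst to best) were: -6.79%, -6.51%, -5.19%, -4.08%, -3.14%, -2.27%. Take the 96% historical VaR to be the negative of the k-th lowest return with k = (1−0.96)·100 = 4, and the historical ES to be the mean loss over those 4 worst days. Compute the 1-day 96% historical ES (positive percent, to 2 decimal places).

5.64%

The 4 worst returns sum to -22.57%.
ES = −(-22.57%) / 4 = 5.6425% ≈ 5.64%.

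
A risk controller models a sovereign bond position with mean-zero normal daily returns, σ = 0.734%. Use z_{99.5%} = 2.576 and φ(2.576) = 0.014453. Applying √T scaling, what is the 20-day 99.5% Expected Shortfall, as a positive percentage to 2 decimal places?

σ_{20d} = 0.734% × √20 = 3.283%.
ES multiplier = φ(z)/(1−α) = 0.014453/0.005 = 2.891.
ES = 3.283% × 2.891 = 9.491%.

9.49%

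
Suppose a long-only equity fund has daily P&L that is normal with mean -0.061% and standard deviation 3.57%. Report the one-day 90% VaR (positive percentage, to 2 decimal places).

At 90% one-sided, z = 1.282.
VaR = −μ + z·σ = −(-0.061%) + 1.282 × 3.57% = 4.638%.

4.64%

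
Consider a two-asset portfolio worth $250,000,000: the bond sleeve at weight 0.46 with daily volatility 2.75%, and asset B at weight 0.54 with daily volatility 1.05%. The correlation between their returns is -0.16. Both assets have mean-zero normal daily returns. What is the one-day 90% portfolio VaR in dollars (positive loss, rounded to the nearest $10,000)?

$4,170,000

σ_p² = 0.46²·2.75² + 0.54²·1.05² + 2·-0.16·0.46·0.54·2.75·1.05 = 1.6922 (%²).
σ_p = √1.6922 = 1.301%.
At 90%, z = 1.282.
VaR = 1.282 × 1.301% = 1.668%; on $250,000,000 that is $4,170,000.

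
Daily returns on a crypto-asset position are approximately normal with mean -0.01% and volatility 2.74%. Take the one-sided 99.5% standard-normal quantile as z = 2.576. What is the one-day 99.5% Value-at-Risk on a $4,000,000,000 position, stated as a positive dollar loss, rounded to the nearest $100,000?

VaR = −μ + z·σ = −(-0.01%) + 2.576 × 2.74% = 7.068%.
On $4,000,000,000: 0.07068 × $4,000,000,000 = $282,720,000.

$282,700,000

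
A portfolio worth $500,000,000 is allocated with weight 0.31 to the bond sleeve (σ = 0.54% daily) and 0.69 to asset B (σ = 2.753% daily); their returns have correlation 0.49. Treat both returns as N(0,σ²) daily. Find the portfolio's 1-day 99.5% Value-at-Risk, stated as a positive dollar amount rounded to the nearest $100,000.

σ_p² = 0.31²·0.54² + 0.69²·2.753² + 2·0.49·0.31·0.69·0.54·2.753 = 3.9480 (%²).
σ_p = √3.9480 = 1.987%.
At 99.5%, z = 2.576.
VaR = 2.576 × 1.987% = 5.119%; on $500,000,000 that is $25,595,000.

$25,600,000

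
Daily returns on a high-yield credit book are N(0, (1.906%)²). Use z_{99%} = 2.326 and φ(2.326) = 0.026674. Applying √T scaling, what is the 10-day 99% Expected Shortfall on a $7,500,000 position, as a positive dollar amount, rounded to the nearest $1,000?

σ_{10d} = 1.906% × √10 = 6.027%.
ES multiplier = φ(z)/(1−α) = 0.026674/0.01 = 2.667.
ES = 6.027% × 2.667 = 16.074%; on $7,500,000: $1,205,550.

$1,206,000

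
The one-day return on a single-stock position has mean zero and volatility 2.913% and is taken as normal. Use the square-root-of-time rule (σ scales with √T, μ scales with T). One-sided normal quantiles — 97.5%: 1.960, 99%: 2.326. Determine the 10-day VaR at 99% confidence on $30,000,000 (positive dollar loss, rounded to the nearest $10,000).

σ_{10d} = 2.913% × √10 = 9.212%.
VaR = 2.326 × 9.212% = 21.427%.
On $30,000,000: 0.21427 × $30,000,000 = $6,428,100.

$6,430,000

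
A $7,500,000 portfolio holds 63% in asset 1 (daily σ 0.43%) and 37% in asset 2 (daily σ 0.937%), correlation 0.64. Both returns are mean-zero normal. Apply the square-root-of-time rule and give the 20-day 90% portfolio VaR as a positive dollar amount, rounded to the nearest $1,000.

$241,000

σ_p = √(0.63²·0.43² + 0.37²·0.937² + 2·0.64·0.63·0.37·0.43·0.937) = 0.560%.
σ_{20d} = 0.560% × √20 = 2.504%.
z(90%) = 1.282.
VaR = 1.282 × 2.504% = 3.210%; on $7,500,000 that is $240,750.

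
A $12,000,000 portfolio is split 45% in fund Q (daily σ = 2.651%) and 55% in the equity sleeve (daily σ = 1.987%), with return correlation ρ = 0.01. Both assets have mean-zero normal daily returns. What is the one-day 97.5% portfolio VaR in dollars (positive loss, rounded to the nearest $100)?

$382,400

σ_p² = 0.45²·2.651² + 0.55²·1.987² + 2·0.01·0.45·0.55·2.651·1.987 = 2.6435 (%²).
σ_p = √2.6435 = 1.626%.
At 97.5%, z = 1.960.
VaR = 1.960 × 1.626% = 3.187%; on $12,000,000 that is $382,440.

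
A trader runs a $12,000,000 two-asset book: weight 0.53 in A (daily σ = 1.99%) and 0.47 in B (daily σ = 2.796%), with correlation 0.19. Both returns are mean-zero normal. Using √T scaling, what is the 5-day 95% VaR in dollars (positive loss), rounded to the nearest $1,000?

σ_p = √(0.53²·1.99² + 0.47²·2.796² + 2·0.19·0.53·0.47·1.99·2.796) = 1.835%.
σ_{5d} = 1.835% × √5 = 4.103%.
z(95%) = 1.645.
VaR = 1.645 × 4.103% = 6.749%; on $12,000,000 that is $809,880.

$810,000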